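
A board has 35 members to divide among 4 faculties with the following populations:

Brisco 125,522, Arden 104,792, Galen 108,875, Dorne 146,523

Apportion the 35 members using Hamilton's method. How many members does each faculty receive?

Standard divisor: 485712 ÷ 35 ≈ 13877.486.
Standard quotas: Brisco 9.0450, Arden 7.5512, Galen 7.8454, Dorne 10.5583.
Lower quotas: Brisco 9, Arden 7, Galen 7, Dorne 10 (sum 33, leaving 2 seats).
Remainders in descending order: Galen 0.8454, Dorne 0.5583, Arden 0.5512, Brisco 0.0450.
Largest remainders: Galen, Dorne receive the extra seats.

Brisco: 9, Arden: 7, Galen: 8, Dorne: 11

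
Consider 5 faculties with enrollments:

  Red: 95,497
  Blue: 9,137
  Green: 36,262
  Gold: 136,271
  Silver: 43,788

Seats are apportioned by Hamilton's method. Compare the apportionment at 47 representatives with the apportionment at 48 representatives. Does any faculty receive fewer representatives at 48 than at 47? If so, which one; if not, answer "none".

none

At 47 seats: Red 14, Blue 1, Green 5, Gold 20, Silver 7.
At 48 seats: Red 14, Blue 1, Green 6, Gold 20, Silver 7.
No faculty's allocation decreased.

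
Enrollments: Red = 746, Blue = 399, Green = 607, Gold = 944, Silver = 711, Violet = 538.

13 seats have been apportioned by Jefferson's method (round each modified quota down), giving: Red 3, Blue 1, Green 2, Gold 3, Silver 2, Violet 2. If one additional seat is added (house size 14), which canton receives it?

Priority for the next seat is population ÷ (current seats + 1).
Priorities: Red 186.500, Blue 199.500, Green 202.333, Gold 236.000, Silver 237.000, Violet 179.333.
Highest priority: Silver.

Silver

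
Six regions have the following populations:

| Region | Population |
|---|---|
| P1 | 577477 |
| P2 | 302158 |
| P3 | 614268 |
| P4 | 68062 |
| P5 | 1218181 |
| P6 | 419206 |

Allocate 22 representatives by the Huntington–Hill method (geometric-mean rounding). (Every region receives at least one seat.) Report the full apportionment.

With divisor 153175: modified quotas P1 3.770, P2 1.973, P3 4.010, P4 0.444, P5 7.953, P6 2.737.
Geometric-mean thresholds: P1 √(3·4)=3.464, P2 √(1·2)=1.414, P3 √(4·5)=4.472, P4 (min 1), P5 √(7·8)=7.483, P6 √(2·3)=2.449.
Each quota rounded against its threshold gives P1 4, P2 2, P3 4, P4 1, P5 8, P6 3 (total 22).

P1 4; P2 2; P3 4; P4 1; P5 8; P6 3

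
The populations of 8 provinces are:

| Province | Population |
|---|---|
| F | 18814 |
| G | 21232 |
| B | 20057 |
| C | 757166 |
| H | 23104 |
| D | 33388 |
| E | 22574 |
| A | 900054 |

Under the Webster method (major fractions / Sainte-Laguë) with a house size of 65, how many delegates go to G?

1

Standard divisor 1796389/65 ≈ 27636.754; standard quotas: F 0.681, G 0.768, B 0.726, C 27.397, H 0.836, D 1.208, E 0.817, A 32.567.
Rounding to the nearest integer gives 1, 1, 1, 27, 1, 1, 1, 33 = 66 seats, so the divisor must be adjusted.
With modified divisor 28100: modified quotas F 0.670, G 0.756, B 0.714, C 26.945, H 0.822, D 1.188, E 0.803, A 32.030.
Rounding to the nearest integer: F 1, G 1, B 1, C 27, H 1, D 1, E 1, A 32 (total 65).
G receives 1.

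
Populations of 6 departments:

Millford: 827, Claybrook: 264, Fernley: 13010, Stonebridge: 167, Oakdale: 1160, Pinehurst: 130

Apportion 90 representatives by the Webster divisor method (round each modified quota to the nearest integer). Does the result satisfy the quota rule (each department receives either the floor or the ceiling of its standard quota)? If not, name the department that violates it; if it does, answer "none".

Standard quotas: Millford 4.784, Claybrook 1.527, Fernley 75.260, Stonebridge 0.966, Oakdale 6.710, Pinehurst 0.752.
Webster allocation: Millford 5, Claybrook 2, Fernley 74, Stonebridge 1, Oakdale 7, Pinehurst 1.
Fernley has quota 75.260 (lower 75, upper 76) but receives 74 — outside the quota interval.

Fernley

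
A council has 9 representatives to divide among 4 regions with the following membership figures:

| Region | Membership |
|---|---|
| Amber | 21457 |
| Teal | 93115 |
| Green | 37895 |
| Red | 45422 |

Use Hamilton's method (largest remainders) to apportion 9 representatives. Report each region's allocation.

Amber=1, Teal=4, Green=2, Red=2

Standard divisor: 197889 ÷ 9 ≈ 21987.667.
Standard quotas: Amber 0.9759, Teal 4.2349, Green 1.7235, Red 2.0658.
Lower quotas: Amber 0, Teal 4, Green 1, Red 2 (sum 7, leaving 2 seats).
Remainders in descending order: Amber 0.9759, Green 0.7235, Teal 0.2349, Red 0.0658.
The surplus seats go to Amber, Green.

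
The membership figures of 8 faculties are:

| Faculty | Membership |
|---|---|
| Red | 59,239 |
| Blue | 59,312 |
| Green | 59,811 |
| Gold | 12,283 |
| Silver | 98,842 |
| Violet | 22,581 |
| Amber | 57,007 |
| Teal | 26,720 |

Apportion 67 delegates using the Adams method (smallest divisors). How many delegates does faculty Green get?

10

Standard divisor 395795/67 ≈ 5907.388; standard quotas: Red 10.028, Blue 10.040, Green 10.125, Gold 2.079, Silver 16.732, Violet 3.823, Amber 9.650, Teal 4.523.
Rounding up gives 11, 11, 11, 3, 17, 4, 10, 5 = 72 seats, so the divisor must be adjusted.
With modified divisor 6300: modified quotas Red 9.403, Blue 9.415, Green 9.494, Gold 1.950, Silver 15.689, Violet 3.584, Amber 9.049, Teal 4.241.
Rounding up: Red 10, Blue 10, Green 10, Gold 2, Silver 16, Violet 4, Amber 10, Teal 5 (total 67).
Green receives 10.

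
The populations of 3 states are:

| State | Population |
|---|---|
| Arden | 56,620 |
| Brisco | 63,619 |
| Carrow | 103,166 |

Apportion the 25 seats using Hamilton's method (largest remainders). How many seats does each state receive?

Arden: 6, Brisco: 7, Carrow: 12

Total 223405; standard divisor 223405/25 ≈ 8936.2.
Standard quotas: Arden 6.3360, Brisco 7.1192, Carrow 11.5447.
Lower quotas: Arden 6, Brisco 7, Carrow 11 (sum 24, leaving 1 seat).
Remainders in descending order: Carrow 0.5447, Arden 0.3360, Brisco 0.1192.
Largest remainder: Carrow receives the extra seat.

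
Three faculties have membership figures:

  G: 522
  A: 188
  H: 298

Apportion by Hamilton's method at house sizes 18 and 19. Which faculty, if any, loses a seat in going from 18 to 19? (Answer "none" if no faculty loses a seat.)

At 18 seats: G 9, A 4, H 5.
At 19 seats: G 10, A 3, H 6.
A drops from 4 to 3.

A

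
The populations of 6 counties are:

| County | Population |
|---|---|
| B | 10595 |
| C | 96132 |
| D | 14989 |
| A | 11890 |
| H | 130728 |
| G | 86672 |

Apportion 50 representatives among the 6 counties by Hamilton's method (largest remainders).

Standard divisor: 351006 ÷ 50 ≈ 7020.12.
Standard quotas: B 1.5092, C 13.6938, D 2.1351, A 1.6937, H 18.6219, G 12.3462.
Lower quotas: B 1, C 13, D 2, A 1, H 18, G 12 (sum 47, leaving 3 seats).
Remainders in descending order: C 0.6938, A 0.6937, H 0.6219, B 0.5092, G 0.3462, D 0.1351.
Largest remainders: C, A, H receive the extra seats.

B 1, C 14, D 2, A 2, H 19, G 12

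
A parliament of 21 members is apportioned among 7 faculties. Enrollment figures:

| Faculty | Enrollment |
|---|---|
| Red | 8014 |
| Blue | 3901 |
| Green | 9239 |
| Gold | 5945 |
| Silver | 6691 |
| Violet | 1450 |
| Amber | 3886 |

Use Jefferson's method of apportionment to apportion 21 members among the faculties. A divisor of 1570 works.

With modified divisor 1570: modified quotas Red 5.104, Blue 2.485, Green 5.885, Gold 3.787, Silver 4.262, Violet 0.924, Amber 2.475.
Rounding down: Red 5, Blue 2, Green 5, Gold 3, Silver 4, Violet 0, Amber 2 (total 21).

Red 5; Blue 2; Green 5; Gold 3; Silver 4; Violet 0; Amber 2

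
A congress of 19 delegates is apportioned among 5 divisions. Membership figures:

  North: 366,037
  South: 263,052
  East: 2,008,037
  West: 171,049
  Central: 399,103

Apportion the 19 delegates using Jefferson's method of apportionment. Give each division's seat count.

North 2, South 1, East 13, West 1, Central 2

Standard divisor 3207278/19 ≈ 168804.105; standard quotas: North 2.168, South 1.558, East 11.896, West 1.013, Central 2.364.
Rounding down gives 2, 1, 11, 1, 2 = 17 seats, so the divisor must be adjusted.
With modified divisor 148900: modified quotas North 2.458, South 1.767, East 13.486, West 1.149, Central 2.680.
Rounding down: North 2, South 1, East 13, West 1, Central 2 (total 19).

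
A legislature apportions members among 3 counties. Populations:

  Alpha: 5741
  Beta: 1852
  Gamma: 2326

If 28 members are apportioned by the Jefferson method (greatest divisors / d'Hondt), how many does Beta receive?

5

Standard divisor 9919/28 ≈ 354.25; standard quotas: Alpha 16.206, Beta 5.228, Gamma 6.566.
Rounding down gives 16, 5, 6 = 27 seats, so the divisor must be adjusted.
With modified divisor 335: modified quotas Alpha 17.137, Beta 5.528, Gamma 6.943.
Rounding down: Alpha 17, Beta 5, Gamma 6 (total 28).
Beta receives 5.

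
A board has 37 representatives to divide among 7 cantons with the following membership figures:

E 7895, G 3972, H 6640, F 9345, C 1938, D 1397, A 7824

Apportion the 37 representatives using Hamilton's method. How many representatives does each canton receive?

E=8, G=4, H=6, F=9, C=2, D=1, A=7

Standard divisor: 39011 ÷ 37 ≈ 1054.351.
Standard quotas: E 7.4880, G 3.7672, H 6.2977, F 8.8633, C 1.8381, D 1.3250, A 7.4207.
Lower quotas: E 7, G 3, H 6, F 8, C 1, D 1, A 7 (sum 33, leaving 4 seats).
Remainders in descending order: F 0.8633, C 0.8381, G 0.7672, E 0.4880, A 0.4207, D 0.3250, H 0.2977.
The surplus seats go to F, C, G, E.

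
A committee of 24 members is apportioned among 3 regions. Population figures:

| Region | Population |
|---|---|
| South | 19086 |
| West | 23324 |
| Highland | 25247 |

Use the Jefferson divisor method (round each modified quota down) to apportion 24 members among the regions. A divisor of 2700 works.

South 7, West 8, Highland 9

With modified divisor 2700: modified quotas South 7.069, West 8.639, Highland 9.351.
Rounding down: South 7, West 8, Highland 9 (total 24).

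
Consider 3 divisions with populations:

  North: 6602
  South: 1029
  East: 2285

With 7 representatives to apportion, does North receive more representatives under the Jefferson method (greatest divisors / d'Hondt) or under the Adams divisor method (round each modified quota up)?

Jefferson: North 5, South 0, East 2.
Adams: North 4, South 1, East 2.
North gets 5 under Jefferson and 4 under Adams.

Jefferson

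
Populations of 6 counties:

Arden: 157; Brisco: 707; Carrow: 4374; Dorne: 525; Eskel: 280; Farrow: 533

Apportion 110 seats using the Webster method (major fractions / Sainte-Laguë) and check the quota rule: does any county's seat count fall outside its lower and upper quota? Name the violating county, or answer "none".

Standard quotas: Arden 2.626, Brisco 11.826, Carrow 73.166, Dorne 8.782, Eskel 4.684, Farrow 8.916.
Webster allocation: Arden 3, Brisco 12, Carrow 72, Dorne 9, Eskel 5, Farrow 9.
Carrow has quota 73.166 (lower 73, upper 74) but receives 72 — outside the quota interval.

Carrow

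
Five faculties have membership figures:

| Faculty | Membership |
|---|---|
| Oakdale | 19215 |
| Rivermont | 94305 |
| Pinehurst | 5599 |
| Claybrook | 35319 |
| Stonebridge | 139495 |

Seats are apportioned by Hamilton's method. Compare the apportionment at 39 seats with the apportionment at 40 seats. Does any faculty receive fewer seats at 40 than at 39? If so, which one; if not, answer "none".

Oakdale

At 39 seats: Oakdale 3, Rivermont 12, Pinehurst 1, Claybrook 5, Stonebridge 18.
At 40 seats: Oakdale 2, Rivermont 13, Pinehurst 1, Claybrook 5, Stonebridge 19.
Oakdale drops from 3 to 2.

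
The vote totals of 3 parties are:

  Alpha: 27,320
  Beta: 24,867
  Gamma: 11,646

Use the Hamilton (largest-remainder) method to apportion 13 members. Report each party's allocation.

Alpha: 6; Beta: 5; Gamma: 2

The standard divisor is 63833/13 ≈ 4910.231.
Standard quotas: Alpha 5.5639, Beta 5.0643, Gamma 2.3718.
Lower quotas: Alpha 5, Beta 5, Gamma 2 (sum 12, leaving 1 seat).
Remainders in descending order: Alpha 0.5639, Gamma 0.3718, Beta 0.0643.
Largest remainder: Alpha receives the extra seat.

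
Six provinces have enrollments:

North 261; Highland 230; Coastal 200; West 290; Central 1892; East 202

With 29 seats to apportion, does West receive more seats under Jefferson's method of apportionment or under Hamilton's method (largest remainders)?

Hamilton

Jefferson: North 2, Highland 2, Coastal 2, West 2, Central 19, East 2.
Hamilton: North 2, Highland 2, Coastal 2, West 3, Central 18, East 2.
West gets 2 under Jefferson and 3 under Hamilton.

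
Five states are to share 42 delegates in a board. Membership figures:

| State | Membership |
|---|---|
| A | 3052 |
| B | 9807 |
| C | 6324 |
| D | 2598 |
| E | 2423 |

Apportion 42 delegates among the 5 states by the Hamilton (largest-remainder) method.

The standard divisor is 24204/42 ≈ 576.286.
Standard quotas: A 5.2960, B 17.0176, C 10.9737, D 4.5082, E 4.2045.
Lower quotas: A 5, B 17, C 10, D 4, E 4 (sum 40, leaving 2 seats).
Remainders in descending order: C 0.9737, D 0.5082, A 0.2960, E 0.2045, B 0.0176.
Largest remainders: C, D receive the extra seats.

A: 5; B: 17; C: 11; D: 5; E: 4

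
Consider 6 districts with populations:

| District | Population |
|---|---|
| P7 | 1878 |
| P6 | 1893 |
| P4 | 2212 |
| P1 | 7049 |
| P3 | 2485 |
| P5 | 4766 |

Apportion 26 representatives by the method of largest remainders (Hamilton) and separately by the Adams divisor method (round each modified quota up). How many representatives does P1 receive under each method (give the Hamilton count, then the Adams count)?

Hamilton: P7 2, P6 3, P4 3, P1 9, P3 3, P5 6.
Adams: P7 3, P6 3, P4 3, P1 8, P3 3, P5 6.
P1 gets 9 under Hamilton and 8 under Adams.

9 and 8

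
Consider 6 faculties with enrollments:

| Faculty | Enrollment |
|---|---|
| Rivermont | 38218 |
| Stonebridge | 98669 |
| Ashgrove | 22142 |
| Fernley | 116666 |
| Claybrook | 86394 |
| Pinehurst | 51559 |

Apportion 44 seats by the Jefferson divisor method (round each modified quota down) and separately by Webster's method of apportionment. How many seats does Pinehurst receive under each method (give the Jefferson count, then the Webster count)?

Jefferson: Rivermont 4, Stonebridge 11, Ashgrove 2, Fernley 13, Claybrook 9, Pinehurst 5.
Webster: Rivermont 4, Stonebridge 11, Ashgrove 2, Fernley 12, Claybrook 9, Pinehurst 6.
Pinehurst gets 5 under Jefferson and 6 under Webster.

5 and 6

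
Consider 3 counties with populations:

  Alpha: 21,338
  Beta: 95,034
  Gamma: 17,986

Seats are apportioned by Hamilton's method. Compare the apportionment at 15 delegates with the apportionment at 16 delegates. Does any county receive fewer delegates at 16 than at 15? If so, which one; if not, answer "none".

At 15 seats: Alpha 2, Beta 11, Gamma 2.
At 16 seats: Alpha 3, Beta 11, Gamma 2.
No county's allocation decreased.

none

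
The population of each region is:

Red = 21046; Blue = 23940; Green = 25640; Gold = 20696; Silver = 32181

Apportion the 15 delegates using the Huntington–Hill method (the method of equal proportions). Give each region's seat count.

With divisor 8521: modified quotas Red 2.470, Blue 2.810, Green 3.009, Gold 2.429, Silver 3.777.
Geometric-mean thresholds: Red √(2·3)=2.449, Blue √(2·3)=2.449, Green √(3·4)=3.464, Gold √(2·3)=2.449, Silver √(3·4)=3.464.
Each quota rounded against its threshold gives Red 3, Blue 3, Green 3, Gold 2, Silver 4 (total 15).

Red=3; Blue=3; Green=3; Gold=2; Silver=4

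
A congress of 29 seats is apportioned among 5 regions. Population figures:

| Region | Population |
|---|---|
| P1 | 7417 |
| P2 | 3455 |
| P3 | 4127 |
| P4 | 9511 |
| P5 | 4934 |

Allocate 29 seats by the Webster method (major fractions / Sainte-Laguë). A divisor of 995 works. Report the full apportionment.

With modified divisor 995: modified quotas P1 7.454, P2 3.472, P3 4.148, P4 9.559, P5 4.959.
Rounding to the nearest integer: P1 7, P2 3, P3 4, P4 10, P5 5 (total 29).

P1 7; P2 3; P3 4; P4 10; P5 5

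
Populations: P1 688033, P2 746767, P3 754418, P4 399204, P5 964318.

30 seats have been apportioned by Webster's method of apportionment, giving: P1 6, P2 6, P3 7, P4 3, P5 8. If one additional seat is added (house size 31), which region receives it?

Priority for the next seat is population ÷ (current seats + 0.5).
Priorities: P1 105851.231, P2 114887.231, P3 100589.067, P4 114058.286, P5 113449.176.
Highest priority: P2.

P2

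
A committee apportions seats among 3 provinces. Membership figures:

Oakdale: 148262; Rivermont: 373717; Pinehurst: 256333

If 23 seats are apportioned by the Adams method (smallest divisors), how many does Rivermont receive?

Standard divisor 778312/23 ≈ 33839.652; standard quotas: Oakdale 4.381, Rivermont 11.044, Pinehurst 7.575.
Rounding up gives 5, 12, 8 = 25 seats, so the divisor must be adjusted.
With modified divisor 36800: modified quotas Oakdale 4.029, Rivermont 10.155, Pinehurst 6.966.
Rounding up: Oakdale 5, Rivermont 11, Pinehurst 7 (total 23).
Rivermont receives 11.

11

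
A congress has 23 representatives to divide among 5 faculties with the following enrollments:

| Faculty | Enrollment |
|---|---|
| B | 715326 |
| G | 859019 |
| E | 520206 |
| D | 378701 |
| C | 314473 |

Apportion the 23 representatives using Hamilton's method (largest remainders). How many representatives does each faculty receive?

Standard divisor: 2787725 ÷ 23 ≈ 121205.435.
Standard quotas: B 5.9018, G 7.0873, E 4.2919, D 3.1245, C 2.5945.
Lower quotas: B 5, G 7, E 4, D 3, C 2 (sum 21, leaving 2 seats).
Remainders in descending order: B 0.9018, C 0.5945, E 0.2919, D 0.1245, G 0.0873.
Largest remainders: B, C receive the extra seats.

B=6, G=7, E=4, D=3, C=3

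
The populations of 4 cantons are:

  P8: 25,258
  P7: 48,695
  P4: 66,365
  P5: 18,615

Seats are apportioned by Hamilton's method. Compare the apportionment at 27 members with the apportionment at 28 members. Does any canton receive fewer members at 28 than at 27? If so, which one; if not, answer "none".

P8

At 27 seats: P8 5, P7 8, P4 11, P5 3.
At 28 seats: P8 4, P7 9, P4 12, P5 3.
P8 drops from 5 to 4.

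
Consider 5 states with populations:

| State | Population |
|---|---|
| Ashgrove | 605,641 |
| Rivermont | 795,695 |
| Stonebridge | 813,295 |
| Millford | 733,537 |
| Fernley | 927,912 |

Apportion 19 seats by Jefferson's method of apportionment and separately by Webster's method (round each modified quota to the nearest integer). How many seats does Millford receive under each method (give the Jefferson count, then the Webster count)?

3 and 4

Jefferson: Ashgrove 3, Rivermont 4, Stonebridge 4, Millford 3, Fernley 5.
Webster: Ashgrove 3, Rivermont 4, Stonebridge 4, Millford 4, Fernley 4.
Millford gets 3 under Jefferson and 4 under Webster.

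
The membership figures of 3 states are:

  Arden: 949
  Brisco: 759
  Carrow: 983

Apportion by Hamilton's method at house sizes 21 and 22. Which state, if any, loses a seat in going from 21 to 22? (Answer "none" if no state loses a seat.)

At 21 seats: Arden 7, Brisco 6, Carrow 8.
At 22 seats: Arden 8, Brisco 6, Carrow 8.
No state's allocation decreased.

none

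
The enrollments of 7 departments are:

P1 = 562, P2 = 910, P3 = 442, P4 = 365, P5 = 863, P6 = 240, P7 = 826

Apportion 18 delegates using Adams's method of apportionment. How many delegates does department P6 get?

1

Standard divisor 4208/18 ≈ 233.778; standard quotas: P1 2.404, P2 3.893, P3 1.891, P4 1.561, P5 3.692, P6 1.027, P7 3.533.
Rounding up gives 3, 4, 2, 2, 4, 2, 4 = 21 seats, so the divisor must be adjusted.
With modified divisor 284: modified quotas P1 1.979, P2 3.204, P3 1.556, P4 1.285, P5 3.039, P6 0.845, P7 2.908.
Rounding up: P1 2, P2 4, P3 2, P4 2, P5 4, P6 1, P7 3 (total 18).
P6 receives 1.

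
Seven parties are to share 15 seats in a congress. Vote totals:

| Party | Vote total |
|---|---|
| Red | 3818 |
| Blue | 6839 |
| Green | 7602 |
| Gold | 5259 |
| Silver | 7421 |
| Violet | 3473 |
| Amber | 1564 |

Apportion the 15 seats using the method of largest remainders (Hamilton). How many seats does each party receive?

Red: 2, Blue: 3, Green: 3, Gold: 2, Silver: 3, Violet: 1, Amber: 1

Standard divisor: 35976 ÷ 15 ≈ 2398.4.
Standard quotas: Red 1.5919, Blue 2.8515, Green 3.1696, Gold 2.1927, Silver 3.0941, Violet 1.4480, Amber 0.6521.
Lower quotas: Red 1, Blue 2, Green 3, Gold 2, Silver 3, Violet 1, Amber 0 (sum 12, leaving 3 seats).
Remainders in descending order: Blue 0.8515, Amber 0.6521, Red 0.5919, Violet 0.4480, Gold 0.1927, Green 0.1696, Silver 0.0941.
The surplus seats go to Blue, Amber, Red.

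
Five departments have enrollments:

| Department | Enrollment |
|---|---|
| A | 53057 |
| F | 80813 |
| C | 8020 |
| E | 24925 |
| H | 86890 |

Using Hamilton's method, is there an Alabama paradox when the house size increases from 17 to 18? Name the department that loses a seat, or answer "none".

none

At 17 seats: A 4, F 5, C 0, E 2, H 6.
At 18 seats: A 4, F 6, C 0, E 2, H 6.
No department's allocation decreased.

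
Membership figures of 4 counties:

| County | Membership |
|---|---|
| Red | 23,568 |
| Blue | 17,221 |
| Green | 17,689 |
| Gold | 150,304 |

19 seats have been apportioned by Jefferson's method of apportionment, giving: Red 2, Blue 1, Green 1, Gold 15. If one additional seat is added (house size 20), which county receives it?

Gold

Priority for the next seat is population ÷ (current seats + 1).
Priorities: Red 7856.000, Blue 8610.500, Green 8844.500, Gold 9394.000.
Highest priority: Gold.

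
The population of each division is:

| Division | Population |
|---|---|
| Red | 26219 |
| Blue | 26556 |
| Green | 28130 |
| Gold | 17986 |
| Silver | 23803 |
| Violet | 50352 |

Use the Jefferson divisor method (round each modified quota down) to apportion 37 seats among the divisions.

Red: 5, Blue: 6, Green: 6, Gold: 4, Silver: 5, Violet: 11

Standard divisor 173046/37 ≈ 4676.919; standard quotas: Red 5.606, Blue 5.678, Green 6.015, Gold 3.846, Silver 5.089, Violet 10.766.
Rounding down gives 5, 5, 6, 3, 5, 10 = 34 seats, so the divisor must be adjusted.
With modified divisor 4400: modified quotas Red 5.959, Blue 6.035, Green 6.393, Gold 4.088, Silver 5.410, Violet 11.444.
Rounding down: Red 5, Blue 6, Green 6, Gold 4, Silver 5, Violet 11 (total 37).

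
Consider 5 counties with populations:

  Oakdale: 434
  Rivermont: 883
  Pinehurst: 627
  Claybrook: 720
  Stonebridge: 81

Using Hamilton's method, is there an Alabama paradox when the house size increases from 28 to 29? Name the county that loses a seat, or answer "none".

At 28 seats: Oakdale 5, Rivermont 9, Pinehurst 6, Claybrook 7, Stonebridge 1.
At 29 seats: Oakdale 4, Rivermont 9, Pinehurst 7, Claybrook 8, Stonebridge 1.
Oakdale drops from 5 to 4.

Oakdale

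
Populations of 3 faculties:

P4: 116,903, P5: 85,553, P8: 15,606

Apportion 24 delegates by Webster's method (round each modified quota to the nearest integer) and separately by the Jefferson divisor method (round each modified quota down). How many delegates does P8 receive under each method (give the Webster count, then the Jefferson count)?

2 and 1

Webster: P4 13, P5 9, P8 2.
Jefferson: P4 13, P5 10, P8 1.
P8 gets 2 under Webster and 1 under Jefferson.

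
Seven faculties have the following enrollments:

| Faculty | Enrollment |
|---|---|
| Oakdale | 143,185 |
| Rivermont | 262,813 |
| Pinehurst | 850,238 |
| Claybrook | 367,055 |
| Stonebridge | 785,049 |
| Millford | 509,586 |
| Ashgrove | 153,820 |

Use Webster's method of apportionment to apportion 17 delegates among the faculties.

Oakdale: 1; Rivermont: 1; Pinehurst: 5; Claybrook: 2; Stonebridge: 4; Millford: 3; Ashgrove: 1

Standard divisor 3071746/17 ≈ 180690.941; standard quotas: Oakdale 0.792, Rivermont 1.454, Pinehurst 4.705, Claybrook 2.031, Stonebridge 4.345, Millford 2.820, Ashgrove 0.851.
Rounding to the nearest integer gives Oakdale 1, Rivermont 1, Pinehurst 5, Claybrook 2, Stonebridge 4, Millford 3, Ashgrove 1 — total 17, matching the house size, so no adjustment is needed.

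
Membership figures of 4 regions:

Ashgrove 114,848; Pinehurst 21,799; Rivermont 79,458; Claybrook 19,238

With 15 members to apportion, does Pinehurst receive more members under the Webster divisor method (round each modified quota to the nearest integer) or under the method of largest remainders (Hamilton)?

Hamilton

Webster: Ashgrove 8, Pinehurst 1, Rivermont 5, Claybrook 1.
Hamilton: Ashgrove 7, Pinehurst 2, Rivermont 5, Claybrook 1.
Pinehurst gets 1 under Webster and 2 under Hamilton.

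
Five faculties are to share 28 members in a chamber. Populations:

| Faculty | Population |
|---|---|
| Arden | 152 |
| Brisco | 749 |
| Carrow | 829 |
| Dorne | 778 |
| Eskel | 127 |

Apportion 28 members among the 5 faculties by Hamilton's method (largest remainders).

The standard divisor is 2635/28 ≈ 94.107.
Standard quotas: Arden 1.615, Brisco 7.959, Carrow 8.809, Dorne 8.267, Eskel 1.350.
Lower quotas: Arden 1, Brisco 7, Carrow 8, Dorne 8, Eskel 1 (sum 25, leaving 3 seats).
Remainders in descending order: Brisco 0.959, Carrow 0.809, Arden 0.615, Eskel 0.350, Dorne 0.267.
Largest remainders: Brisco, Carrow, Arden receive the extra seats.

Arden 2, Brisco 8, Carrow 9, Dorne 8, Eskel 1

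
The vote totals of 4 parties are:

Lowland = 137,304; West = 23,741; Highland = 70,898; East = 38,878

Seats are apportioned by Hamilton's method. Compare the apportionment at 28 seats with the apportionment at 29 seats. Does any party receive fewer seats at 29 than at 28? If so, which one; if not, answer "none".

West

At 28 seats: Lowland 14, West 3, Highland 7, East 4.
At 29 seats: Lowland 15, West 2, Highland 8, East 4.
West drops from 3 to 2.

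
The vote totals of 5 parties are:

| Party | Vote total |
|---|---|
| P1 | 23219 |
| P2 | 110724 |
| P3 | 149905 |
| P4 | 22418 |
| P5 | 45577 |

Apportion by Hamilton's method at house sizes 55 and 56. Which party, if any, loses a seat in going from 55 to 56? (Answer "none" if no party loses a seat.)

P4

At 55 seats: P1 4, P2 17, P3 23, P4 4, P5 7.
At 56 seats: P1 4, P2 18, P3 24, P4 3, P5 7.
P4 drops from 4 to 3.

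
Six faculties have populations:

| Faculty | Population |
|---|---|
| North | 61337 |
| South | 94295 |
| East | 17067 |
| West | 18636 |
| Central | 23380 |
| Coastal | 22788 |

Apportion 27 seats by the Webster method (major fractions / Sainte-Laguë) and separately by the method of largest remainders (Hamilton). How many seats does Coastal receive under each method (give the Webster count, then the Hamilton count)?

Webster: North 7, South 10, East 2, West 2, Central 3, Coastal 3.
Hamilton: North 7, South 11, East 2, West 2, Central 3, Coastal 2.
Coastal gets 3 under Webster and 2 under Hamilton.

3 and 2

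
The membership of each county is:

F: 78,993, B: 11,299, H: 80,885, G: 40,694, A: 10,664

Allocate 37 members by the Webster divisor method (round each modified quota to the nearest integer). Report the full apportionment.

F=13; B=2; H=13; G=7; A=2

Standard divisor 222535/37 ≈ 6014.459; standard quotas: F 13.134, B 1.879, H 13.448, G 6.766, A 1.773.
Rounding to the nearest integer gives F 13, B 2, H 13, G 7, A 2 — total 37, matching the house size, so no adjustment is needed.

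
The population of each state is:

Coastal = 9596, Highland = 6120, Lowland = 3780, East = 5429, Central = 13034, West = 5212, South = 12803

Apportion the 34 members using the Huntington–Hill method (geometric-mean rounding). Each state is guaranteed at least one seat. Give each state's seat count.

With divisor 1639: modified quotas Coastal 5.855, Highland 3.734, Lowland 2.306, East 3.312, Central 7.952, West 3.180, South 7.811.
Geometric-mean thresholds: Coastal √(5·6)=5.477, Highland √(3·4)=3.464, Lowland √(2·3)=2.449, East √(3·4)=3.464, Central √(7·8)=7.483, West √(3·4)=3.464, South √(7·8)=7.483.
Each quota rounded against its threshold gives Coastal 6, Highland 4, Lowland 2, East 3, Central 8, West 3, South 8 (total 34).

Coastal 6, Highland 4, Lowland 2, East 3, Central 8, West 3, South 8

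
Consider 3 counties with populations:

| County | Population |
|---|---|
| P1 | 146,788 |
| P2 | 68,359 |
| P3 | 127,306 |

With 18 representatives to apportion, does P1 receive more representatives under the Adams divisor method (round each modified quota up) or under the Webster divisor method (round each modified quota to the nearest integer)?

Adams: P1 7, P2 4, P3 7.
Webster: P1 8, P2 3, P3 7.
P1 gets 7 under Adams and 8 under Webster.

Webster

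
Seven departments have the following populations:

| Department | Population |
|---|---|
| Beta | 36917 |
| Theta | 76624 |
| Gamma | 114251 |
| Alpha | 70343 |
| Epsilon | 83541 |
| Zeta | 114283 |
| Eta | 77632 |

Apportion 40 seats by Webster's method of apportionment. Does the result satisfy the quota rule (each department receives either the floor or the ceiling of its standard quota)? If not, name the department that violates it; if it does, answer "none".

none

Standard quotas: Beta 2.574, Theta 5.343, Gamma 7.967, Alpha 4.905, Epsilon 5.826, Zeta 7.970, Eta 5.414.
Webster allocation: Beta 3, Theta 5, Gamma 8, Alpha 5, Epsilon 6, Zeta 8, Eta 5.
Every allocation lies between the lower and upper quota.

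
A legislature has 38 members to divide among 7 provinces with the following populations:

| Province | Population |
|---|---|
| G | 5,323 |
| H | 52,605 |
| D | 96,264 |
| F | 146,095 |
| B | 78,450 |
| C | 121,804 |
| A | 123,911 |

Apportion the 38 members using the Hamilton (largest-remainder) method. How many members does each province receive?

G 0; H 3; D 6; F 9; B 5; C 7; A 8

Total 624452; standard divisor 624452/38 ≈ 16432.947.
Standard quotas: G 0.3239, H 3.2012, D 5.8580, F 8.8904, B 4.7739, C 7.4122, A 7.5404.
Lower quotas: G 0, H 3, D 5, F 8, B 4, C 7, A 7 (sum 34, leaving 4 seats).
Remainders in descending order: F 0.8904, D 0.8580, B 0.7739, A 0.5404, C 0.4122, G 0.3239, H 0.2012.
The surplus seats go to F, D, B, A.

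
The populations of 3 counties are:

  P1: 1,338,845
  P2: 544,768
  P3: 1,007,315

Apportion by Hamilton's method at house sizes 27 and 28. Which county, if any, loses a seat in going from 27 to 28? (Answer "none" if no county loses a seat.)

none

At 27 seats: P1 13, P2 5, P3 9.
At 28 seats: P1 13, P2 5, P3 10.
No county's allocation decreased.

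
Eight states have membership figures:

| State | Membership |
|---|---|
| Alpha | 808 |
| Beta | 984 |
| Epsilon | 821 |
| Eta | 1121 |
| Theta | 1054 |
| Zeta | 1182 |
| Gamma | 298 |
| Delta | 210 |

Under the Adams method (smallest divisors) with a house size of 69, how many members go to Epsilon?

9

Standard divisor 6478/69 ≈ 93.884; standard quotas: Alpha 8.606, Beta 10.481, Epsilon 8.745, Eta 11.940, Theta 11.227, Zeta 12.590, Gamma 3.174, Delta 2.237.
Rounding up gives 9, 11, 9, 12, 12, 13, 4, 3 = 73 seats, so the divisor must be adjusted.
With modified divisor 100: modified quotas Alpha 8.080, Beta 9.840, Epsilon 8.210, Eta 11.210, Theta 10.540, Zeta 11.820, Gamma 2.980, Delta 2.100.
Rounding up: Alpha 9, Beta 10, Epsilon 9, Eta 12, Theta 11, Zeta 12, Gamma 3, Delta 3 (total 69).
Epsilon receives 9.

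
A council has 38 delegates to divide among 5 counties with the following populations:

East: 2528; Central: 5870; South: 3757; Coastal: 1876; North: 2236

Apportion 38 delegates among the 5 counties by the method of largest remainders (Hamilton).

East 6; Central 14; South 9; Coastal 4; North 5

Total 16267; standard divisor 16267/38 ≈ 428.079.
Standard quotas: East 5.9055, Central 13.7124, South 8.7764, Coastal 4.3824, North 5.2233.
Lower quotas: East 5, Central 13, South 8, Coastal 4, North 5 (sum 35, leaving 3 seats).
Remainders in descending order: East 0.9055, South 0.7764, Central 0.7124, Coastal 0.3824, North 0.2233.
Largest remainders: East, South, Central receive the extra seats.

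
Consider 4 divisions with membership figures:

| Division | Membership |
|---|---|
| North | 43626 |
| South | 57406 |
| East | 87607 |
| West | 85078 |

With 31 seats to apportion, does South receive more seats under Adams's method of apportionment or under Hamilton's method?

Adams: North 5, South 7, East 10, West 9.
Hamilton: North 5, South 6, East 10, West 10.
South gets 7 under Adams and 6 under Hamilton.

Adams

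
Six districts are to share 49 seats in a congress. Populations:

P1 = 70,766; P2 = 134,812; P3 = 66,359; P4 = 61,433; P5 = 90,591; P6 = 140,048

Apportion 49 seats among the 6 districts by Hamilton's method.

P1 6, P2 12, P3 6, P4 5, P5 8, P6 12

Standard divisor: 564009 ÷ 49 ≈ 11510.388.
Standard quotas: P1 6.1480, P2 11.7122, P3 5.7651, P4 5.3372, P5 7.8704, P6 12.1671.
Lower quotas: P1 6, P2 11, P3 5, P4 5, P5 7, P6 12 (sum 46, leaving 3 seats).
Remainders in descending order: P5 0.8704, P3 0.7651, P2 0.7122, P4 0.3372, P6 0.1671, P1 0.1480.
The surplus seats go to P5, P3, P2.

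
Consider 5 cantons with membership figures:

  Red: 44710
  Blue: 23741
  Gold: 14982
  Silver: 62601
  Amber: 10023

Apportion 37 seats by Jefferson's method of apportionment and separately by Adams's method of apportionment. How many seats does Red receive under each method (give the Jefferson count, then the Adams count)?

11 and 10

Jefferson: Red 11, Blue 6, Gold 3, Silver 15, Amber 2.
Adams: Red 10, Blue 6, Gold 4, Silver 14, Amber 3.
Red gets 11 under Jefferson and 10 under Adams.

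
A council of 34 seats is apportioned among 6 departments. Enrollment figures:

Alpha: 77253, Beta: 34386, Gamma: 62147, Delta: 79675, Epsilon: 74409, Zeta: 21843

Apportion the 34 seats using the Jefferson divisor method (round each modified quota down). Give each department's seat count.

Standard divisor 349713/34 ≈ 10285.676; standard quotas: Alpha 7.511, Beta 3.343, Gamma 6.042, Delta 7.746, Epsilon 7.234, Zeta 2.124.
Rounding down gives 7, 3, 6, 7, 7, 2 = 32 seats, so the divisor must be adjusted.
With modified divisor 9500: modified quotas Alpha 8.132, Beta 3.620, Gamma 6.542, Delta 8.387, Epsilon 7.833, Zeta 2.299.
Rounding down: Alpha 8, Beta 3, Gamma 6, Delta 8, Epsilon 7, Zeta 2 (total 34).

Alpha: 8; Beta: 3; Gamma: 6; Delta: 8; Epsilon: 7; Zeta: 2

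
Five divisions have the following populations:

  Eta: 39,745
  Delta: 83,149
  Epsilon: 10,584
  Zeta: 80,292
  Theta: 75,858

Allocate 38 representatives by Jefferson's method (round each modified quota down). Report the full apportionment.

Eta 5; Delta 11; Epsilon 1; Zeta 11; Theta 10

Standard divisor 289628/38 ≈ 7621.789; standard quotas: Eta 5.215, Delta 10.909, Epsilon 1.389, Zeta 10.535, Theta 9.953.
Rounding down gives 5, 10, 1, 10, 9 = 35 seats, so the divisor must be adjusted.
With modified divisor 7100: modified quotas Eta 5.598, Delta 11.711, Epsilon 1.491, Zeta 11.309, Theta 10.684.
Rounding down: Eta 5, Delta 11, Epsilon 1, Zeta 11, Theta 10 (total 38).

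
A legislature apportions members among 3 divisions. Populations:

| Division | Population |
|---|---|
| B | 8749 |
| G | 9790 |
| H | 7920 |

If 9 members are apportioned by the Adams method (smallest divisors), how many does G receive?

3

Standard divisor 26459/9 ≈ 2939.889; standard quotas: B 2.976, G 3.330, H 2.694.
Rounding up gives 3, 4, 3 = 10 seats, so the divisor must be adjusted.
With modified divisor 3600: modified quotas B 2.430, G 2.719, H 2.200.
Rounding up: B 3, G 3, H 3 (total 9).
G receives 3.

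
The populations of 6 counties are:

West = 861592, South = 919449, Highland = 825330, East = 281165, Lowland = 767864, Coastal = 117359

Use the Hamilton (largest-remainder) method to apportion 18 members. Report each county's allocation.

West=4; South=4; Highland=4; East=1; Lowland=4; Coastal=1

The standard divisor is 3772759/18 ≈ 209597.722.
Standard quotas: West 4.1107, South 4.3867, Highland 3.9377, East 1.3415, Lowland 3.6635, Coastal 0.5599.
Lower quotas: West 4, South 4, Highland 3, East 1, Lowland 3, Coastal 0 (sum 15, leaving 3 seats).
Remainders in descending order: Highland 0.9377, Lowland 0.6635, Coastal 0.5599, South 0.3867, East 0.3415, West 0.1107.
The surplus seats go to Highland, Lowland, Coastal.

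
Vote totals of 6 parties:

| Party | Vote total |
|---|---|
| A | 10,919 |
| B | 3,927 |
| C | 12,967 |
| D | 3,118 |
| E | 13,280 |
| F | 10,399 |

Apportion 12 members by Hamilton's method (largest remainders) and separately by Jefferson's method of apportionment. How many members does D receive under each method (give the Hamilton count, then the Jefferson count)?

1 and 0

Hamilton: A 2, B 1, C 3, D 1, E 3, F 2.
Jefferson: A 3, B 1, C 3, D 0, E 3, F 2.
D gets 1 under Hamilton and 0 under Jefferson.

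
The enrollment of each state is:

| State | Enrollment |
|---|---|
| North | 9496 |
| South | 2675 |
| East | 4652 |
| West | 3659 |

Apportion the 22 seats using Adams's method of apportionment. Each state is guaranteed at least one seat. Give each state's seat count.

North 10; South 3; East 5; West 4

Standard divisor 20482/22 ≈ 931; standard quotas: North 10.200, South 2.873, East 4.997, West 3.930.
Rounding up gives 11, 3, 5, 4 = 23 seats, so the divisor must be adjusted.
With modified divisor 1000: modified quotas North 9.496, South 2.675, East 4.652, West 3.659.
Rounding up: North 10, South 3, East 5, West 4 (total 22).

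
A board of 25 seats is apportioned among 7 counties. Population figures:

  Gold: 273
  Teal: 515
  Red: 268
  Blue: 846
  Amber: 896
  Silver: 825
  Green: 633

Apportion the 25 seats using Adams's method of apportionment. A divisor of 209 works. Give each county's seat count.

Gold 2, Teal 3, Red 2, Blue 5, Amber 5, Silver 4, Green 4

With modified divisor 209: modified quotas Gold 1.306, Teal 2.464, Red 1.282, Blue 4.048, Amber 4.287, Silver 3.947, Green 3.029.
Rounding up: Gold 2, Teal 3, Red 2, Blue 5, Amber 5, Silver 4, Green 4 (total 25).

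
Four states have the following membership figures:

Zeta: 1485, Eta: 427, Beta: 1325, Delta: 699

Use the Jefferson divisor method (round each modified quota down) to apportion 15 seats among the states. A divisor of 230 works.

Zeta 6, Eta 1, Beta 5, Delta 3

With modified divisor 230: modified quotas Zeta 6.457, Eta 1.857, Beta 5.761, Delta 3.039.
Rounding down: Zeta 6, Eta 1, Beta 5, Delta 3 (total 15).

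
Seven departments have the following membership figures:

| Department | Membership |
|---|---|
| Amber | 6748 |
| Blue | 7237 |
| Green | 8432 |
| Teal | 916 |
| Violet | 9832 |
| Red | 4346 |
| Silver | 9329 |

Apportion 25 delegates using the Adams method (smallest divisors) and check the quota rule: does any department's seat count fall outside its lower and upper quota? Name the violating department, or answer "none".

Standard quotas: Amber 3.602, Blue 3.863, Green 4.500, Teal 0.489, Violet 5.248, Red 2.320, Silver 4.979.
Adams allocation: Amber 4, Blue 4, Green 4, Teal 1, Violet 5, Red 2, Silver 5.
Every allocation lies between the lower and upper quota.

none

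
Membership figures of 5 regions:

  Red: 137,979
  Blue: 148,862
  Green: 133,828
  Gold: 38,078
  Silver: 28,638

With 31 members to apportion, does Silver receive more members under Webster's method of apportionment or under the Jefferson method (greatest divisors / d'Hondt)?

Webster

Webster: Red 9, Blue 9, Green 9, Gold 2, Silver 2.
Jefferson: Red 9, Blue 10, Green 9, Gold 2, Silver 1.
Silver gets 2 under Webster and 1 under Jefferson.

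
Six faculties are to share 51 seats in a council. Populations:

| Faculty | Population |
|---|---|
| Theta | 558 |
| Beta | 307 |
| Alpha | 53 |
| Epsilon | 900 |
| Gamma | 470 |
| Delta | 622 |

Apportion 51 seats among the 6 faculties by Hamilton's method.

Theta: 10, Beta: 5, Alpha: 1, Epsilon: 16, Gamma: 8, Delta: 11

Standard divisor: 2910 ÷ 51 ≈ 57.059.
Standard quotas: Theta 9.779, Beta 5.380, Alpha 0.929, Epsilon 15.773, Gamma 8.237, Delta 10.901.
Lower quotas: Theta 9, Beta 5, Alpha 0, Epsilon 15, Gamma 8, Delta 10 (sum 47, leaving 4 seats).
Remainders in descending order: Alpha 0.929, Delta 0.901, Theta 0.779, Epsilon 0.773, Beta 0.380, Gamma 0.237.
Largest remainders: Alpha, Delta, Theta, Epsilon receive the extra seats.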